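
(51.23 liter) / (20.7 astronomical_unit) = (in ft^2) 1.781e-13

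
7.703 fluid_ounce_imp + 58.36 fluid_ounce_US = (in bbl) 0.01223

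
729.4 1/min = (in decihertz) 121.6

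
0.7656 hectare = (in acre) 1.892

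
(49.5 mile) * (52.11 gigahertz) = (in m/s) 4.151e+15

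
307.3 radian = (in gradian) 1.956e+04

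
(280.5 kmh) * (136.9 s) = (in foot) 3.5e+04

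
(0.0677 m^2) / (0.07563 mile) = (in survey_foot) 0.001825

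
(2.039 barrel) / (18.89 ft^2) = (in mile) 0.0001148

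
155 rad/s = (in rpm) 1480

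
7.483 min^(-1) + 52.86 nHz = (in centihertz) 12.47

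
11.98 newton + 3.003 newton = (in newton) 14.98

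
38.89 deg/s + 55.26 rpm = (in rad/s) 6.466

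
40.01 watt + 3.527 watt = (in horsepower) 0.05838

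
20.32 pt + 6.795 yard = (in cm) 622.1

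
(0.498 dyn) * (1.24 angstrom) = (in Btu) 5.853e-19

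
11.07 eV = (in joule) 1.774e-18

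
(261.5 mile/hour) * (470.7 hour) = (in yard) 2.166e+08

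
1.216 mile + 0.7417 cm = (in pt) 5.547e+06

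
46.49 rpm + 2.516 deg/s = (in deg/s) 281.5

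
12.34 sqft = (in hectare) 0.0001146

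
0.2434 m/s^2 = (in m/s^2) 0.2434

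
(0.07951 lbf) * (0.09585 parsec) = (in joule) 1.046e+15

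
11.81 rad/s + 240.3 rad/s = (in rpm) 2407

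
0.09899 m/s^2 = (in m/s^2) 0.09899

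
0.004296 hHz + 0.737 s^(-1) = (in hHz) 0.01167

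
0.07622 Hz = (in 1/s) 0.07622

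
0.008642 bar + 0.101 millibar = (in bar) 0.008743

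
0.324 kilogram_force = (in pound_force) 0.7143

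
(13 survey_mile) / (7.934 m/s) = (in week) 0.00436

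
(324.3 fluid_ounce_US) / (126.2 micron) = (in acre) 0.01878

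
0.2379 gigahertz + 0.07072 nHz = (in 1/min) 1.427e+10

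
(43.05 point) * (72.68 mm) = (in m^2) 0.001104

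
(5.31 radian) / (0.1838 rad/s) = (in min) 0.4815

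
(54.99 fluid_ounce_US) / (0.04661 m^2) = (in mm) 34.89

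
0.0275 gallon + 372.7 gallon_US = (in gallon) 372.7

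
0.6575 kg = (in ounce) 23.19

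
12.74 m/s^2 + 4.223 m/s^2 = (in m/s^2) 16.96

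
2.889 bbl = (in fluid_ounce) 1.553e+04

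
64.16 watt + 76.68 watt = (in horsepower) 0.1889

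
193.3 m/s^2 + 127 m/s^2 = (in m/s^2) 320.3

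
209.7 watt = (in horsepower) 0.2812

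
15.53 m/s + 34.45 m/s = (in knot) 97.15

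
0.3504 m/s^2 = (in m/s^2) 0.3504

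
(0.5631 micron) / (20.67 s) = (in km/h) 9.807e-08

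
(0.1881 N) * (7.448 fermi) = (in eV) 8744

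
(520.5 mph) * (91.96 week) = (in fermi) 1.294e+25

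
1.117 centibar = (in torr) 8.378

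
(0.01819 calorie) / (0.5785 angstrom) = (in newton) 1.316e+09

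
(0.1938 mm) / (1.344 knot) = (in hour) 7.786e-08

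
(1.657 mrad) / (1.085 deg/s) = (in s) 0.0875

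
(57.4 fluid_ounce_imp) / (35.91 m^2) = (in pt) 0.1287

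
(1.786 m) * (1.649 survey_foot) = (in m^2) 0.8977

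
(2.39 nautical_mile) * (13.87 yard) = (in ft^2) 6.043e+05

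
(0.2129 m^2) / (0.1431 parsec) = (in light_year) 5.096e-33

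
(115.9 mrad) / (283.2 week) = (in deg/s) 3.877e-08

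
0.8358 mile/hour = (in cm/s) 37.36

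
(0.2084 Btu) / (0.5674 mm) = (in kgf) 3.952e+04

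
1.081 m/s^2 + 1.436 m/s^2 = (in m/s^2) 2.517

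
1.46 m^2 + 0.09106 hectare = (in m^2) 912.1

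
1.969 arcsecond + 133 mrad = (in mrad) 133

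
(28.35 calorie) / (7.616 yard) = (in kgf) 1.737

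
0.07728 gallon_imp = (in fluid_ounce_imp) 12.36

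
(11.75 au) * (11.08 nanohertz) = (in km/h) 7.011e+04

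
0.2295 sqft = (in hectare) 2.132e-06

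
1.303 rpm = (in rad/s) 0.1364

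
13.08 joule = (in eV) 8.164e+19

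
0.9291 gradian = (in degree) 0.8362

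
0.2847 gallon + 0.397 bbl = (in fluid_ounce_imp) 2259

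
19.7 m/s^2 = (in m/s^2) 19.7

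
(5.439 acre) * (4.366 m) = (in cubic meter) 9.61e+04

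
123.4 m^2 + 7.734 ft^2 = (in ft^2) 1336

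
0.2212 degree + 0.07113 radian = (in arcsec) 1.547e+04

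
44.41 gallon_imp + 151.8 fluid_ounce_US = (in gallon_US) 54.52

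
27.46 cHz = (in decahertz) 0.02746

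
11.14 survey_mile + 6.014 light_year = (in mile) 3.535e+13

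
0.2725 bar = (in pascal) 2.725e+04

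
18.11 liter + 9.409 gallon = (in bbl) 0.3379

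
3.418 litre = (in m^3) 0.003418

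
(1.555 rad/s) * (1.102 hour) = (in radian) 6169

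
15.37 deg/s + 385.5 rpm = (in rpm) 388.1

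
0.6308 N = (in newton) 0.6308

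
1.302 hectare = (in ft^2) 1.401e+05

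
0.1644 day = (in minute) 236.7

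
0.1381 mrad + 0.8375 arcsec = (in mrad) 0.1422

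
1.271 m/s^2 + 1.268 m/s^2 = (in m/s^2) 2.539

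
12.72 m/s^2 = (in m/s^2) 12.72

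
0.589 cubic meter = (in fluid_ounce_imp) 2.073e+04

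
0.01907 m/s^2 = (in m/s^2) 0.01907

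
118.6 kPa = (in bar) 1.186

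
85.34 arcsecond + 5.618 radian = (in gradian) 357.7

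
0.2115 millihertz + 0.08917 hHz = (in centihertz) 891.7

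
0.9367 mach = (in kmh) 1148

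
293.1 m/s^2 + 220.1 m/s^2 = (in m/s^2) 513.2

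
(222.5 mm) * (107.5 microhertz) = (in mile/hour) 5.35e-05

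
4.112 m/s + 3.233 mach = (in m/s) 1105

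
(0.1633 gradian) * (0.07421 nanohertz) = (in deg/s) 1.091e-11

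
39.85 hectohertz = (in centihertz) 3.985e+05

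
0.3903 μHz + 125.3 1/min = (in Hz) 2.088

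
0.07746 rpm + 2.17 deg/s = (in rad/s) 0.04599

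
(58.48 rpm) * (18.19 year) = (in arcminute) 1.208e+13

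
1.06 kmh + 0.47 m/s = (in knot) 1.486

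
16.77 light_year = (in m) 1.587e+17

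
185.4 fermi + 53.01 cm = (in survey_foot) 1.739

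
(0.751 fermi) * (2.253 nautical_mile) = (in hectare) 3.134e-16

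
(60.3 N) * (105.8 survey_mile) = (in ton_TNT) 0.002454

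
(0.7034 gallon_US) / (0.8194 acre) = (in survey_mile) 4.989e-10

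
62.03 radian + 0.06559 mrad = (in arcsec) 1.279e+07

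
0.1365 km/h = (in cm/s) 3.792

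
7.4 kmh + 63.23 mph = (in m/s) 30.32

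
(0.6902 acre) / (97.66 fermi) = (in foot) 9.383e+16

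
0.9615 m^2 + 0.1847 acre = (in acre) 0.1849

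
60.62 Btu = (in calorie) 1.529e+04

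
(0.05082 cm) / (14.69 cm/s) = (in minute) 5.766e-05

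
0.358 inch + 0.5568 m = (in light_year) 5.981e-17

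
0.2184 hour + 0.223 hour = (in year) 5.039e-05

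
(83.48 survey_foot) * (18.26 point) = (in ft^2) 1.764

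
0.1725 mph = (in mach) 0.0002265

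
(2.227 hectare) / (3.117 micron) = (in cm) 7.145e+11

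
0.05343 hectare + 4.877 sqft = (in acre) 0.1321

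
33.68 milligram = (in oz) 0.001188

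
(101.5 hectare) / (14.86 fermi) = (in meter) 6.83e+19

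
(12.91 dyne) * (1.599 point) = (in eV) 4.545e+11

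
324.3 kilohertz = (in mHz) 3.243e+08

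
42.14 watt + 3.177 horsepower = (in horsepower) 3.234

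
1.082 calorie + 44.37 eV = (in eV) 2.826e+19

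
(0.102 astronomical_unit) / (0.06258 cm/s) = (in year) 7.732e+05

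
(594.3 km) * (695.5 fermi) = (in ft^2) 4.449e-06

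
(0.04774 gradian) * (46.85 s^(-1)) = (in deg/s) 2.013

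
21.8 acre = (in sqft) 9.496e+05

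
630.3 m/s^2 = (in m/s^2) 630.3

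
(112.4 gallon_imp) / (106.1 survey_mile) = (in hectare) 2.993e-10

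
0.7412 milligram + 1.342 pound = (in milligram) 6.087e+05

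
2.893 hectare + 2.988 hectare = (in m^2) 5.881e+04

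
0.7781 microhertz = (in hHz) 7.781e-09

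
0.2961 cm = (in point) 8.393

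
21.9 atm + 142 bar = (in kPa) 1.642e+04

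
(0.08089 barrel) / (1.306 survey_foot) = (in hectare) 3.231e-06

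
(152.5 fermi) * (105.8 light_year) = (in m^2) 1.526e+05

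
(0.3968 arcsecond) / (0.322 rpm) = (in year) 1.809e-12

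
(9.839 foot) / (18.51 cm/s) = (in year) 5.138e-07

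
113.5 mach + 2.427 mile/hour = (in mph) 8.645e+04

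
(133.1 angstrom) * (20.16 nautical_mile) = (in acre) 1.228e-07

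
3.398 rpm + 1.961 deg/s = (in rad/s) 0.3901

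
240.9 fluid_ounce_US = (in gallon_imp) 1.567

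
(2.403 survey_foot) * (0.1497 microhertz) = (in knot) 2.131e-07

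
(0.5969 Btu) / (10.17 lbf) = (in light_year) 1.471e-15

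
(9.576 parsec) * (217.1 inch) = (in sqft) 1.754e+19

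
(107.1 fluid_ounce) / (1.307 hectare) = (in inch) 9.541e-06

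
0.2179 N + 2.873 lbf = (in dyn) 1.3e+06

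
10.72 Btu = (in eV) 7.059e+22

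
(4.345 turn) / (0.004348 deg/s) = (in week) 0.5948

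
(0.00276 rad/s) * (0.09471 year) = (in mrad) 8.243e+06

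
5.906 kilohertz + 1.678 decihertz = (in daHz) 590.6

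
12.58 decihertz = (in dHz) 12.58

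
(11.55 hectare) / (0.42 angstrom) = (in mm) 2.75e+18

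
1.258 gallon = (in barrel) 0.02995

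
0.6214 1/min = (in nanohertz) 1.036e+07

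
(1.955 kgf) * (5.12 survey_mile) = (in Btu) 149.7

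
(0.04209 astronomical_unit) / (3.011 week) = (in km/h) 1.245e+04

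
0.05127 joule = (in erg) 5.127e+05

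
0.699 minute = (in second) 41.94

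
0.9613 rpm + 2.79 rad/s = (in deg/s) 165.6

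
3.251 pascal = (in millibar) 0.03251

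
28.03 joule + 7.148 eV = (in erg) 2.803e+08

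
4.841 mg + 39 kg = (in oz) 1376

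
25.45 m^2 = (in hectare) 0.002545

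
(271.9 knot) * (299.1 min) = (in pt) 7.116e+09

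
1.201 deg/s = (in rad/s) 0.02096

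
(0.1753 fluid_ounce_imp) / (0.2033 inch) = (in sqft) 0.01038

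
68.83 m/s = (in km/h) 247.8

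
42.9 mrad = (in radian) 0.0429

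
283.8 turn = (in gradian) 1.135e+05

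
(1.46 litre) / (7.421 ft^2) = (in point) 6.003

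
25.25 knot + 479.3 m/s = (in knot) 956.9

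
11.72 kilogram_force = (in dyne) 1.149e+07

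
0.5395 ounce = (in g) 15.29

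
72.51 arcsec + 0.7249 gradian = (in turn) 0.001868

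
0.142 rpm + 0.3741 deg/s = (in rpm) 0.2043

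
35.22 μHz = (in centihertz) 0.003522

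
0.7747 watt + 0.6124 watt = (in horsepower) 0.00186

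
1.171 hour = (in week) 0.00697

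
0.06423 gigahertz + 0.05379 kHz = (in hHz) 6.423e+05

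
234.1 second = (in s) 234.1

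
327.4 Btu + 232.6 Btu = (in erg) 5.908e+12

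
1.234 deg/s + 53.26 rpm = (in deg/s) 320.8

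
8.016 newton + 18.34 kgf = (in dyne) 1.879e+07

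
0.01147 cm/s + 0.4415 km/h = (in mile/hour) 0.2746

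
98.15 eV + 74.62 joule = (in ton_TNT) 1.783e-08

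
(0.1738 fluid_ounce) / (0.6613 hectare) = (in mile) 4.83e-13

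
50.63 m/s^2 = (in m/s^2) 50.63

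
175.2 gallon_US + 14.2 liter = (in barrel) 4.261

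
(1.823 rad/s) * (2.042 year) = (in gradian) 7.474e+09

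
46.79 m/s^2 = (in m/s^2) 46.79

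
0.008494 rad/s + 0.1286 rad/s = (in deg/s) 7.855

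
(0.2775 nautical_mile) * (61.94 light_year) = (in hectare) 3.012e+16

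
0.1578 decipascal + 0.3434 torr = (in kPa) 0.0458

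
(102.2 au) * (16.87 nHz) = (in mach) 757.5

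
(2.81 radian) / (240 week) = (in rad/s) 1.936e-08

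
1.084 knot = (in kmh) 2.008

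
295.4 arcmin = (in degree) 4.923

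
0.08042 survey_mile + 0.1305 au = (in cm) 1.952e+12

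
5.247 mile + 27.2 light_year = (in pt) 7.294e+20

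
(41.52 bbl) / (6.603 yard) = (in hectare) 0.0001093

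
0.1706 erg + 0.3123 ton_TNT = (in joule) 1.307e+09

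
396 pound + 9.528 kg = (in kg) 189.2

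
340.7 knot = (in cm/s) 1.753e+04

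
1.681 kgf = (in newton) 16.48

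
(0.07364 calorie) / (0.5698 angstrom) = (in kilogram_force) 5.514e+08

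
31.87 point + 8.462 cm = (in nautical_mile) 5.176e-05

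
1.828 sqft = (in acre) 4.197e-05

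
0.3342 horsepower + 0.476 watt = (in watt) 249.7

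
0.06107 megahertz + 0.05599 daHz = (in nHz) 6.107e+13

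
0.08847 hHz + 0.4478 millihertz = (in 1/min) 530.8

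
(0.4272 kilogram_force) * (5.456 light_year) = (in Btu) 2.05e+14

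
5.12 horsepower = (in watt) 3818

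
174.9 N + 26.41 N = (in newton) 201.3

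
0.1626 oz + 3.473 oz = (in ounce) 3.636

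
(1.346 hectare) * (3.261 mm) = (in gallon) 1.16e+04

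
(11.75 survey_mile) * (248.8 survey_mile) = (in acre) 1.871e+06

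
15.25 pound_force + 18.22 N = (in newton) 86.06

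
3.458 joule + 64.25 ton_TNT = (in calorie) 6.425e+10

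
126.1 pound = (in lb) 126.1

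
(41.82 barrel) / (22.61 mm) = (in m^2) 294.1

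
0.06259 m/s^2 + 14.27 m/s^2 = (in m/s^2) 14.33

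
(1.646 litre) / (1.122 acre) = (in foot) 1.189e-06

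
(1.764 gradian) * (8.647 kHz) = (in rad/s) 239.6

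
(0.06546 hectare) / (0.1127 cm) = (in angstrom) 5.808e+15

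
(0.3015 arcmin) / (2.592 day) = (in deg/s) 2.244e-08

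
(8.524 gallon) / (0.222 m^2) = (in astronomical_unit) 9.716e-13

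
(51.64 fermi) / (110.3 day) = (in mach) 1.591e-23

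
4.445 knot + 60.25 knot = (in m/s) 33.28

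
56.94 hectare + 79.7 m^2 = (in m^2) 5.695e+05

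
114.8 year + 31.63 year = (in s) 4.618e+09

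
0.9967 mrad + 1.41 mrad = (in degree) 0.1379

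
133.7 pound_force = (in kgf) 60.65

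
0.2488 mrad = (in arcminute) 0.8553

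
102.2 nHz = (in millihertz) 0.0001022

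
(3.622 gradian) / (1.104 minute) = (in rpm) 0.008202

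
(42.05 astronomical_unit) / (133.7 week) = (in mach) 228.5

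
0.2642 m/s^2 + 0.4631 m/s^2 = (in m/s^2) 0.7273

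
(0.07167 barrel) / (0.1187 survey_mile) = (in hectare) 5.965e-09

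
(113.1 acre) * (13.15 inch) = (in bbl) 9.616e+05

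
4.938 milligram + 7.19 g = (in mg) 7195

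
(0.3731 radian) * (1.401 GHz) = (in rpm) 4.992e+09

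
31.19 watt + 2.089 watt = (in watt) 33.28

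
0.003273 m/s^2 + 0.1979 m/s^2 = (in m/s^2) 0.2012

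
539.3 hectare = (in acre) 1333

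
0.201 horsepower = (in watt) 149.9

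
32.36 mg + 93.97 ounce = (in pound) 5.873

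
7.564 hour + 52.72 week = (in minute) 5.319e+05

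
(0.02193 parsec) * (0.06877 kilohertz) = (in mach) 1.367e+14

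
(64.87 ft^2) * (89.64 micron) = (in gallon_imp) 0.1188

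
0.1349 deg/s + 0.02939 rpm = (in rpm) 0.05187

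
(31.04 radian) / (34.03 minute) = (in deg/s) 0.871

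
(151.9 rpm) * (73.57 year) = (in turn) 5.874e+09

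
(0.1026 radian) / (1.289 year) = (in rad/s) 2.524e-09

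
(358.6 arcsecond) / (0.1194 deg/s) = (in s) 0.8343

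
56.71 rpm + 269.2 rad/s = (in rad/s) 275.1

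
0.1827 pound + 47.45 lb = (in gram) 2.161e+04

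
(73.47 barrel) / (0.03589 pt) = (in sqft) 9.93e+06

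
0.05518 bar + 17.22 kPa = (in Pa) 2.274e+04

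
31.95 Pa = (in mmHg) 0.2396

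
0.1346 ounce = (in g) 3.816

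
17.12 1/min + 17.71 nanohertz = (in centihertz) 28.53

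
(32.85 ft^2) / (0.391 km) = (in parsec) 2.53e-19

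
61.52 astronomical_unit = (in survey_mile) 5.719e+09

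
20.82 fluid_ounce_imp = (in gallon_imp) 0.1301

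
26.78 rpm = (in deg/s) 160.7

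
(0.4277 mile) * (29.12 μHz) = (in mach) 5.887e-05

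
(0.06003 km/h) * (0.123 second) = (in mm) 2.051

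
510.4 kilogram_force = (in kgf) 510.4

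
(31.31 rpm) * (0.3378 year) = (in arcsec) 7.204e+12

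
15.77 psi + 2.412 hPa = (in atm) 1.075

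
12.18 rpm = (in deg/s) 73.08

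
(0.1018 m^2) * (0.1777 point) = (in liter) 0.006382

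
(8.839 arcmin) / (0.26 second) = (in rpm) 0.09443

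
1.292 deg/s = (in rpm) 0.2153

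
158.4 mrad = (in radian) 0.1584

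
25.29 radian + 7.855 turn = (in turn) 11.88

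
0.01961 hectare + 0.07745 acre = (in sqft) 5485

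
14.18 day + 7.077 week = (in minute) 9.176e+04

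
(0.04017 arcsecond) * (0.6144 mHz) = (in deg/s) 6.856e-09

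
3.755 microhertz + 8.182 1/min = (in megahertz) 1.364e-07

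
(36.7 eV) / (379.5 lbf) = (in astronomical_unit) 2.328e-32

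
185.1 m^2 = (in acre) 0.04574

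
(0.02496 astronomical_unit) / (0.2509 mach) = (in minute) 7.285e+05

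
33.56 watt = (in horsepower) 0.045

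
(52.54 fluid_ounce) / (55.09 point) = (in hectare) 7.995e-06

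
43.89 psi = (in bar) 3.026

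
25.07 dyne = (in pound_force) 5.636e-05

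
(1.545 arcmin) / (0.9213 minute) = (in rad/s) 8.13e-06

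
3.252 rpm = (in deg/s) 19.51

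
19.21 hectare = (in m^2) 1.921e+05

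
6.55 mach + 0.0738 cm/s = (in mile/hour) 4989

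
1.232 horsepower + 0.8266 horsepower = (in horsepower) 2.059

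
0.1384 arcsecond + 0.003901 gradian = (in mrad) 0.06195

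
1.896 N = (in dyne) 1.896e+05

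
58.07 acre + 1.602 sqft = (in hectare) 23.5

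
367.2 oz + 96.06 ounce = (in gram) 1.313e+04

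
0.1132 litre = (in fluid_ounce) 3.828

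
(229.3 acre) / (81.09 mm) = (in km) 1.144e+04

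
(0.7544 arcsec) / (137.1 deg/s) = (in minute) 2.547e-08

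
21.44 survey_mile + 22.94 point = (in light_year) 3.647e-12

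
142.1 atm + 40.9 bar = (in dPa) 1.849e+08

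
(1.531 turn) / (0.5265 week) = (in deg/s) 0.001731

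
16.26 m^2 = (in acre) 0.004018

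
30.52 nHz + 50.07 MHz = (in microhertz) 5.007e+13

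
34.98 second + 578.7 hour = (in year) 0.06606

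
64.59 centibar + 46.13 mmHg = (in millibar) 707.4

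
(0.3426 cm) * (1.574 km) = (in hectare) 0.0005393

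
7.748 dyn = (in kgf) 7.901e-06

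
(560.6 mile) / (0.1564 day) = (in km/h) 240.4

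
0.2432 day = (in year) 0.0006663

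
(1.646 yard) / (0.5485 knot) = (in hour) 0.001482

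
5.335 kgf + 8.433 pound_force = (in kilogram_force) 9.16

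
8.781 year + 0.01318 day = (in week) 457.9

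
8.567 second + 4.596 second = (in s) 13.16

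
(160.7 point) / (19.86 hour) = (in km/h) 2.855e-06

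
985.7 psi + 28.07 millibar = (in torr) 5.1e+04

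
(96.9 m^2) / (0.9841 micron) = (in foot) 3.23e+08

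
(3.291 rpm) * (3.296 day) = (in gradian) 6.248e+06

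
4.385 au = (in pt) 1.859e+15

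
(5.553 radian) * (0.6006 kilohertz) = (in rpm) 3.185e+04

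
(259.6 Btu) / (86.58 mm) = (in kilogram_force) 3.226e+05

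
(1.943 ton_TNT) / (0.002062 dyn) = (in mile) 2.45e+14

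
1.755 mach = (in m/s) 597.6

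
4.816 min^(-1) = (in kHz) 8.027e-05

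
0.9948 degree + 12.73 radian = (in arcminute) 4.382e+04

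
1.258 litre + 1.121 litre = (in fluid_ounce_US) 80.44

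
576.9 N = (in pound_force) 129.7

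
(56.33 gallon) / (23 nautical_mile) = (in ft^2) 5.388e-05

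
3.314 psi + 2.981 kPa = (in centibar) 25.83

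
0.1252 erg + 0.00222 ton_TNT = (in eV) 5.797e+25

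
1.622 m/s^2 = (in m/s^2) 1.622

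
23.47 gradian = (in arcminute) 1267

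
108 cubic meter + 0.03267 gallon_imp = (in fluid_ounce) 3.652e+06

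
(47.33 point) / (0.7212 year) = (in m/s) 7.341e-10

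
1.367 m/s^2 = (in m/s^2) 1.367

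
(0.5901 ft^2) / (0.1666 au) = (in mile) 1.367e-15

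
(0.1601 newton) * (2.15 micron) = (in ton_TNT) 8.227e-17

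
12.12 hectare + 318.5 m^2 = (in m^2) 1.215e+05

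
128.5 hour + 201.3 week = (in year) 3.875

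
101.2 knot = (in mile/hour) 116.5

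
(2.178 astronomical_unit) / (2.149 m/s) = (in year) 4808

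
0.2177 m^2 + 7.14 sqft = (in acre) 0.0002177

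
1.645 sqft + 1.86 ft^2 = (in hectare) 3.256e-05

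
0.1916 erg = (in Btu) 1.816e-11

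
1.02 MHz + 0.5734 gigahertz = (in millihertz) 5.744e+11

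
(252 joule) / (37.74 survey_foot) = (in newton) 21.91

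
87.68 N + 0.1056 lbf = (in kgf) 8.989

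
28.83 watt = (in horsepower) 0.03866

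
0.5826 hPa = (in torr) 0.437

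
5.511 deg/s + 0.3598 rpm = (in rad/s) 0.1339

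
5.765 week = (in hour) 968.5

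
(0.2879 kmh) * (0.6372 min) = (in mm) 3057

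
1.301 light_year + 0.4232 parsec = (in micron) 2.537e+22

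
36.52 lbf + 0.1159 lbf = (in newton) 163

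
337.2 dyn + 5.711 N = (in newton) 5.714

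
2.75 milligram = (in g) 0.00275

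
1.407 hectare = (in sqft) 1.514e+05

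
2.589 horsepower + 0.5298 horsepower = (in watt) 2326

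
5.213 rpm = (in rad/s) 0.5459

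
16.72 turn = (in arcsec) 2.167e+07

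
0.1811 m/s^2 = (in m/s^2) 0.1811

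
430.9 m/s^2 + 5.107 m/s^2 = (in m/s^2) 436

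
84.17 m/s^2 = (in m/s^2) 84.17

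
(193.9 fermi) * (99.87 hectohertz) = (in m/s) 1.936e-09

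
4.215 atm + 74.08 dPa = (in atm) 4.215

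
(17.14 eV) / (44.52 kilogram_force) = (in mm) 6.29e-18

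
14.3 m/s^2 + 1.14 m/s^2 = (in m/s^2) 15.44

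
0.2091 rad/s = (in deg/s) 11.98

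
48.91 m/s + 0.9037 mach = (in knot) 693.2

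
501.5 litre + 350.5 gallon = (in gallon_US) 483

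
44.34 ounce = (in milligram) 1.257e+06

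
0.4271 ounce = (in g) 12.11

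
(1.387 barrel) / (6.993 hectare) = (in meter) 3.153e-06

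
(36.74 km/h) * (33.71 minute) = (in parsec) 6.69e-13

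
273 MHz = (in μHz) 2.73e+14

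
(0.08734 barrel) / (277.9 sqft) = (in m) 0.0005378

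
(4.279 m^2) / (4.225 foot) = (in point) 9419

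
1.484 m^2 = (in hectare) 0.0001484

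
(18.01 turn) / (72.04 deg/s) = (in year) 2.854e-06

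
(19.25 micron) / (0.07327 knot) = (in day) 5.911e-09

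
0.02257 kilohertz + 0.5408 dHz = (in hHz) 0.2262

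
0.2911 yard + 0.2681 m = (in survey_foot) 1.753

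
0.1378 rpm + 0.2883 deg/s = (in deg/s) 1.115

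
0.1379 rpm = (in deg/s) 0.8274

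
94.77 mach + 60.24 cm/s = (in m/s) 3.227e+04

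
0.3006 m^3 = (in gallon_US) 79.41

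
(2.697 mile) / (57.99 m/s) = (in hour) 0.02079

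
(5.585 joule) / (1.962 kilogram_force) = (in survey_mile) 0.0001804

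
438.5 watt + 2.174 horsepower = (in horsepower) 2.762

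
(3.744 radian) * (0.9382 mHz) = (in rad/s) 0.003513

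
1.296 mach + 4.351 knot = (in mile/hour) 992.1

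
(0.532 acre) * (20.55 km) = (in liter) 4.424e+10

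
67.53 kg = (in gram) 6.753e+04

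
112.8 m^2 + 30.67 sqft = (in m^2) 115.6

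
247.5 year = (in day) 9.034e+04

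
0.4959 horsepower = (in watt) 369.8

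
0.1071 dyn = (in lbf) 2.408e-07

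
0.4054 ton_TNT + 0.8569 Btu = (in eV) 1.059e+28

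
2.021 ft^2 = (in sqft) 2.021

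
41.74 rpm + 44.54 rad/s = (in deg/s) 2802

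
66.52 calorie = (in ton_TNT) 6.652e-08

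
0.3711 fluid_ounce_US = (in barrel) 6.903e-05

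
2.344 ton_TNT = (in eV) 6.121e+28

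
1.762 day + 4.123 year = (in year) 4.128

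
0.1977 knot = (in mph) 0.2275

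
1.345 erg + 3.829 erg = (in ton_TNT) 1.237e-16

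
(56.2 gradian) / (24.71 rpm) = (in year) 1.082e-08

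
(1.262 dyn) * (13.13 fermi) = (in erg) 1.657e-12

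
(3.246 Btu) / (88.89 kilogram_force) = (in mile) 0.002441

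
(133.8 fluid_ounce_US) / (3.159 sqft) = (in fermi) 1.348e+13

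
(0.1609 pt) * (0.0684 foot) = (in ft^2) 1.274e-05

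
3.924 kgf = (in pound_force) 8.651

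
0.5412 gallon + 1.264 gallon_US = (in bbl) 0.04298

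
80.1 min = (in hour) 1.335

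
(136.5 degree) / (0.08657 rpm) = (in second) 262.8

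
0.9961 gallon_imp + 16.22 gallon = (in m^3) 0.06593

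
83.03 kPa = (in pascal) 8.303e+04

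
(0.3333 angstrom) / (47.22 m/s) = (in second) 7.058e-13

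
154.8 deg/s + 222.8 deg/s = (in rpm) 62.93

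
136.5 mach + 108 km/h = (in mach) 136.6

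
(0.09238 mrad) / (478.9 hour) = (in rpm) 5.117e-10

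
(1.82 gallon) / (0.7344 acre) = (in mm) 0.002318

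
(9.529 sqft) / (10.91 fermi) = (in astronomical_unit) 542.4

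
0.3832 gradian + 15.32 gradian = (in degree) 14.13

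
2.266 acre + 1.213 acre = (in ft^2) 1.515e+05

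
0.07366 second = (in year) 2.336e-09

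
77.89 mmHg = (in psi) 1.506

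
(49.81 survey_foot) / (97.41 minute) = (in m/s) 0.002598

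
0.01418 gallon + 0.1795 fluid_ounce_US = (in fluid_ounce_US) 1.995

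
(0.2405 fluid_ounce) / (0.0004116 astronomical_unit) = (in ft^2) 1.243e-12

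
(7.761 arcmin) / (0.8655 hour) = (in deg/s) 4.151e-05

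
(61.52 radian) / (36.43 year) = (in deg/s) 3.068e-06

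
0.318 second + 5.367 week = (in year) 0.1029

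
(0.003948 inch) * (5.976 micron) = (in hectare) 5.993e-14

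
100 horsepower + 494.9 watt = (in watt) 7.506e+04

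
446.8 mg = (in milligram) 446.8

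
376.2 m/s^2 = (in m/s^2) 376.2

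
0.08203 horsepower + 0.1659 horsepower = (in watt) 184.9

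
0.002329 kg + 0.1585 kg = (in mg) 1.608e+05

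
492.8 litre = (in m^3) 0.4928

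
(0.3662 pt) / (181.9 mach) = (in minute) 3.476e-11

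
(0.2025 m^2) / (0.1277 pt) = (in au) 3.005e-08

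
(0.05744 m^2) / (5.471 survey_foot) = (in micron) 3.445e+04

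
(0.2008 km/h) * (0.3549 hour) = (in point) 2.02e+05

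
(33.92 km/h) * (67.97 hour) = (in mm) 2.306e+09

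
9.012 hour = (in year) 0.001029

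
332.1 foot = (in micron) 1.012e+08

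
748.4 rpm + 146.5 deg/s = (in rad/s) 80.93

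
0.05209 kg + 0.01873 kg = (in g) 70.82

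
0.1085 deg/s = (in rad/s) 0.001894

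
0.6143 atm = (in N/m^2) 6.224e+04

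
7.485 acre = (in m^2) 3.029e+04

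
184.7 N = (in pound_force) 41.52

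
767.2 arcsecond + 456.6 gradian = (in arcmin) 2.467e+04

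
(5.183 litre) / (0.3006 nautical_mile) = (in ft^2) 0.0001002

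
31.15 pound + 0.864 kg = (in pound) 33.05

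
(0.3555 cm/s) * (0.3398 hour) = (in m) 4.349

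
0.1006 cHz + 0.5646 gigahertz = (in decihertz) 5.646e+09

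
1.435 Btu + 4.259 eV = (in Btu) 1.435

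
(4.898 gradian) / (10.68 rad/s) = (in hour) 2.001e-06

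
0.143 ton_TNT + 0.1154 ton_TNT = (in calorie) 2.584e+08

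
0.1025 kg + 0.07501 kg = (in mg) 1.775e+05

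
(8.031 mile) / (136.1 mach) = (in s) 0.2789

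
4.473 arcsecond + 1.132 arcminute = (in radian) 0.000351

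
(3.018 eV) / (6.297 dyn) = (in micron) 7.679e-09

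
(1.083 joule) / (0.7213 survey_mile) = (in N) 0.000933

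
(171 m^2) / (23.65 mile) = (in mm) 4.493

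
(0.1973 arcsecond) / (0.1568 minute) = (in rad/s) 1.017e-07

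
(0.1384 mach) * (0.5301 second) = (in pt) 7.081e+04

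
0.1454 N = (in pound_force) 0.03269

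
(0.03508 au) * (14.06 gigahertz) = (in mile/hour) 1.651e+20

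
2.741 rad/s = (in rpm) 26.17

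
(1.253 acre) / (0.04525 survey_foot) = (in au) 2.458e-06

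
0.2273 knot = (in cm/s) 11.69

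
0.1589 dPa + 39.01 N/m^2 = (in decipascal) 390.3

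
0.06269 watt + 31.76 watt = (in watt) 31.82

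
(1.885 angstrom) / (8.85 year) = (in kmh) 2.431e-18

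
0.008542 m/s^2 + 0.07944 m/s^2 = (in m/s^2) 0.08798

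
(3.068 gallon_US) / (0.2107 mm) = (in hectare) 0.005512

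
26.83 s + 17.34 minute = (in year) 3.384e-05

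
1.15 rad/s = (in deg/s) 65.89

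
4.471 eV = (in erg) 7.163e-12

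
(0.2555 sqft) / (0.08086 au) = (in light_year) 2.074e-28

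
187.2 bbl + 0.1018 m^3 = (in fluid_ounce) 1.01e+06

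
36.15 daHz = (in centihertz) 3.615e+04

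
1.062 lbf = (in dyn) 4.724e+05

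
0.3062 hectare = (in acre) 0.7566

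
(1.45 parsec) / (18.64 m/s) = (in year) 7.611e+07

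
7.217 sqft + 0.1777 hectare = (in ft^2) 1.913e+04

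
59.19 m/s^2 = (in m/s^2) 59.19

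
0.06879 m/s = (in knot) 0.1337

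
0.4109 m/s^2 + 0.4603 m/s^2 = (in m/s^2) 0.8712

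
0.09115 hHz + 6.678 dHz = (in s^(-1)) 9.783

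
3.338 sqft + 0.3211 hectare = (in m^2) 3211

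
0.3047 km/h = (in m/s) 0.08464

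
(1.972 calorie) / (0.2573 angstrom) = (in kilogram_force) 3.27e+10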